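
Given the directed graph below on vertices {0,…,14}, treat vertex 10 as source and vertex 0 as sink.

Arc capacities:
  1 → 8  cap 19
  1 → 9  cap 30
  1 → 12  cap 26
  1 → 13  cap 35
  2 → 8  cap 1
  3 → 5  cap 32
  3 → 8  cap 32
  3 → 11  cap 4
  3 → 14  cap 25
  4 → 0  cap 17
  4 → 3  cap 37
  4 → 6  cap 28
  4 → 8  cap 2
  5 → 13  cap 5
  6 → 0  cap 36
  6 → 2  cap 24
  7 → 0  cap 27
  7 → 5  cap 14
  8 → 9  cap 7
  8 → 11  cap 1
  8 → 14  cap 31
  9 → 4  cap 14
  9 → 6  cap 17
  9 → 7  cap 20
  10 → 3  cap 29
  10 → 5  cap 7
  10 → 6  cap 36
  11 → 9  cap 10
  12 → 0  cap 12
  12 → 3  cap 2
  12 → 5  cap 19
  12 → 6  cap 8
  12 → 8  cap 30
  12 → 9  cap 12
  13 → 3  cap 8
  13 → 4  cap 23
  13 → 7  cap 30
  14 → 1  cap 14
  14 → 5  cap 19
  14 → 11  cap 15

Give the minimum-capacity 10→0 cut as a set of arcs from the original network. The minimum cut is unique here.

Min-cut arcs: {(5,13), (10,3), (10,6)} (total capacity 70)

augment #1: 10→6→0 push 36
augment #2: 10→5→13→4→0 push 5
augment #3: 10→3→8→9→4→0 push 7
augment #4: 10→3→11→9→4→0 push 4
augment #5: 10→3→14→1→12→0 push 12
augment #6: 10→3→8→11→9→4→0 push 1
augment #7: 10→3→14→1→9→7→0 push 2
augment #8: 10→3→14→11→9→7→0 push 3
max flow = 70; residual-reachable set from 10 gives S-side
cut edges (S→T): {(5,13), (10,3), (10,6)} total cap 70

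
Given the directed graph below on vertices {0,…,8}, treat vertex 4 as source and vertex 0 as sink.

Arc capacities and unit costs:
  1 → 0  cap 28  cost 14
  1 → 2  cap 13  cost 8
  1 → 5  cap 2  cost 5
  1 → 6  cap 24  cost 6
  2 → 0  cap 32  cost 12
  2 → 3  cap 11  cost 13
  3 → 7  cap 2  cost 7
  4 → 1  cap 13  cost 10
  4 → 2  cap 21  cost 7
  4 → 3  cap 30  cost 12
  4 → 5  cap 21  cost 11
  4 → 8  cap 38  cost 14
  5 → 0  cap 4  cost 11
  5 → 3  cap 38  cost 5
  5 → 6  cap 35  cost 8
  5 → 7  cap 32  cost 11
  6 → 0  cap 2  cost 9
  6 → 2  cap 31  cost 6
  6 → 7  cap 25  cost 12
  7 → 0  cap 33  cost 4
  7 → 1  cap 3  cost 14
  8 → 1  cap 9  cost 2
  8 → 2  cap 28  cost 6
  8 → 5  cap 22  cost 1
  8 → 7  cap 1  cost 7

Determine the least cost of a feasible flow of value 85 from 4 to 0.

shortest-cost path #1: 4→2→0 push 21 @ unit cost 19 (adds 399)
shortest-cost path #2: 4→5→0 push 4 @ unit cost 22 (adds 88)
shortest-cost path #3: 4→3→7→0 push 2 @ unit cost 23 (adds 46)
shortest-cost path #4: 4→1→0 push 13 @ unit cost 24 (adds 312)
shortest-cost path #5: 4→8→7→0 push 1 @ unit cost 25 (adds 25)
shortest-cost path #6: 4→5→7→0 push 17 @ unit cost 26 (adds 442)
shortest-cost path #7: 4→8→1→0 push 9 @ unit cost 30 (adds 270)
shortest-cost path #8: 4→8→5→7→0 push 13 @ unit cost 30 (adds 390)
shortest-cost path #9: 4→8→2→0 push 5 @ unit cost 32 (adds 160)
total cost = 2132

Minimum cost for 85 units: 2132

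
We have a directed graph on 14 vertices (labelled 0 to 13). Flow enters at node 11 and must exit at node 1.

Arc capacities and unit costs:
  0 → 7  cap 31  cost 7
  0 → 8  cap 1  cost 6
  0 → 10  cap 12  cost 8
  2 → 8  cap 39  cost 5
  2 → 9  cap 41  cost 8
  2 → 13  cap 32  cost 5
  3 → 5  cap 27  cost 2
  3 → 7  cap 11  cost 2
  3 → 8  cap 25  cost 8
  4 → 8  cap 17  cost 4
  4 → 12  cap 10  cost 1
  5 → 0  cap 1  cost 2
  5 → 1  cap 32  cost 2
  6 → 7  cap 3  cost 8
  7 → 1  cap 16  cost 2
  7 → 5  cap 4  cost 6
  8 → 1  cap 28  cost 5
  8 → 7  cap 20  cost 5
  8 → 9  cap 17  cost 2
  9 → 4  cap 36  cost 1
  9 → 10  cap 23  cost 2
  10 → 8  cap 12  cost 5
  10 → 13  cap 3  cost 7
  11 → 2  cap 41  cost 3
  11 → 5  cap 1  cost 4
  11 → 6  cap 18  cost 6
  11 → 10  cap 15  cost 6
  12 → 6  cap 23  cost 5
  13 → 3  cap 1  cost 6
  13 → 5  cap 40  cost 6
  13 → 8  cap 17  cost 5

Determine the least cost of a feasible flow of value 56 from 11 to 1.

shortest-cost path #1: 11→5→1 push 1 @ unit cost 6 (adds 6)
shortest-cost path #2: 11→2→8→1 push 28 @ unit cost 13 (adds 364)
shortest-cost path #3: 11→2→8→7→1 push 11 @ unit cost 15 (adds 165)
shortest-cost path #4: 11→6→7→1 push 3 @ unit cost 16 (adds 48)
shortest-cost path #5: 11→2→13→5→1 push 2 @ unit cost 16 (adds 32)
shortest-cost path #6: 11→10→8→7→1 push 2 @ unit cost 18 (adds 36)
shortest-cost path #7: 11→10→8→2→13→5→1 push 9 @ unit cost 19 (adds 171)
total cost = 822

Minimum cost for 56 units: 822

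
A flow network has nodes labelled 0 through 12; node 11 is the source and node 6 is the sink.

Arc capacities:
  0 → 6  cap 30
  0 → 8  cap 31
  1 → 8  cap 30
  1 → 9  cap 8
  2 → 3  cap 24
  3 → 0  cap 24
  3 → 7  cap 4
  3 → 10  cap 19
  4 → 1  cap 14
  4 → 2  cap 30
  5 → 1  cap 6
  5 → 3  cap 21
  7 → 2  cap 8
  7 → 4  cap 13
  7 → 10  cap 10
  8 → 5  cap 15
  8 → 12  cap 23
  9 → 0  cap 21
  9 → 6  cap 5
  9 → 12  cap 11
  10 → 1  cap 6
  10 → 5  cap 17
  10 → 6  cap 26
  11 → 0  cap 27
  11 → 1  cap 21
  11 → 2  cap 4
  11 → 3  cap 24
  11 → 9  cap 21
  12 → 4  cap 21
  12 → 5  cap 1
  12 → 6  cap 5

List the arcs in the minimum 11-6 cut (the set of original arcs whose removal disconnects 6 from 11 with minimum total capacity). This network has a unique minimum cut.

augment #1: 11→0→6 push 27
augment #2: 11→9→6 push 5
augment #3: 11→3→0→6 push 3
augment #4: 11→3→10→6 push 19
augment #5: 11→9→12→6 push 5
augment #6: 11→3→7→10→6 push 2
augment #7: 11→2→3→7→10→6 push 2
max flow = 63; residual-reachable set from 11 gives S-side
cut edges (S→T): {(0,6), (3,7), (3,10), (9,6), (12,6)} total cap 63

Min-cut arcs: {(0,6), (3,7), (3,10), (9,6), (12,6)} (total capacity 63)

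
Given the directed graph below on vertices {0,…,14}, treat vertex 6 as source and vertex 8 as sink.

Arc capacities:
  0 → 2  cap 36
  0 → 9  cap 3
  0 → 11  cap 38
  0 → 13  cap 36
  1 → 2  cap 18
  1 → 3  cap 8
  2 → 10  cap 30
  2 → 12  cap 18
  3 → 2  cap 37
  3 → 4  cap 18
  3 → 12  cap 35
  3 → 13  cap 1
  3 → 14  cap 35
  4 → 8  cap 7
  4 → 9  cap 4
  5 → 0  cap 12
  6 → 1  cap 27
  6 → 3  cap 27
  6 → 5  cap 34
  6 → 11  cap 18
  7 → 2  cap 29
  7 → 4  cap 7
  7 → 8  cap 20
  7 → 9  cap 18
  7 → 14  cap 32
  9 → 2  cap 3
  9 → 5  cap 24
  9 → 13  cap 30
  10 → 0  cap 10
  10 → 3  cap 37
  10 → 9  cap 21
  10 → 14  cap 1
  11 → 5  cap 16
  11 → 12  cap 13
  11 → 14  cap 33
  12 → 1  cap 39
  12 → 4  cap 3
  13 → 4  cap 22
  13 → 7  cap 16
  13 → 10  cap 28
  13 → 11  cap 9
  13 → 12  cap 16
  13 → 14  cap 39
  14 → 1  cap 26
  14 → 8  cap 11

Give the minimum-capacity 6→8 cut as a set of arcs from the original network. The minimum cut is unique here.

Min-cut arcs: {(4,8), (13,7), (14,8)} (total capacity 34)

augment #1: 6→3→4→8 push 7
augment #2: 6→3→14→8 push 11
augment #3: 6→3→13→7→8 push 1
augment #4: 6→5→0→13→7→8 push 12
augment #5: 6→3→4→9→13→7→8 push 3
max flow = 34; residual-reachable set from 6 gives S-side
cut edges (S→T): {(4,8), (13,7), (14,8)} total cap 34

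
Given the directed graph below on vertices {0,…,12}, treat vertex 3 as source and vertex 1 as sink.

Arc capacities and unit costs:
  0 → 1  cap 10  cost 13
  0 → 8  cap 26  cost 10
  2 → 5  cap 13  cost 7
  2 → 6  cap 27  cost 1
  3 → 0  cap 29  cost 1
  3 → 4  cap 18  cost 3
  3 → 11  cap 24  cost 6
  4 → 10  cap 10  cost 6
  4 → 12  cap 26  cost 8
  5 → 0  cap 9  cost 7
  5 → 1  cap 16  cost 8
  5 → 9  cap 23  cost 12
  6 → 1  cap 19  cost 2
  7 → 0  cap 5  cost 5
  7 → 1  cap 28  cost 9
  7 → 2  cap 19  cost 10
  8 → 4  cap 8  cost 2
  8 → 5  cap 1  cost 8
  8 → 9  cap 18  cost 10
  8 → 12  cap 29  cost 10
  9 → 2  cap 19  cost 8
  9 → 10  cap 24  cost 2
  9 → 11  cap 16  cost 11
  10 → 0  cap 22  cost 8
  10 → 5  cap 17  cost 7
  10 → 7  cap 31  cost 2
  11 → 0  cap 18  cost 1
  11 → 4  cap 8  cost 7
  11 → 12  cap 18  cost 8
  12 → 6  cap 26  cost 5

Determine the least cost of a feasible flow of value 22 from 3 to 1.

shortest-cost path #1: 3→0→1 push 10 @ unit cost 14 (adds 140)
shortest-cost path #2: 3→4→12→6→1 push 12 @ unit cost 18 (adds 216)
total cost = 356

Minimum cost for 22 units: 356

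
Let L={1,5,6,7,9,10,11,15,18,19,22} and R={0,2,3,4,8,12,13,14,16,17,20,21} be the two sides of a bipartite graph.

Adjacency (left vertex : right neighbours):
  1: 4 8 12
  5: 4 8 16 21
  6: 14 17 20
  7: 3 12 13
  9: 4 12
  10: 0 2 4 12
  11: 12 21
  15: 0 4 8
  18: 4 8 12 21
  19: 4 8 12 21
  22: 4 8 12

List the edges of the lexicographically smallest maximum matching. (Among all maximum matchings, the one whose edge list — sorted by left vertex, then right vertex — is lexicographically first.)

Lex-smallest maximum matching: {(1,4), (5,16), (6,14), (7,3), (9,12), (10,2), (11,21), (15,0), (18,8)}

|M| = 9 (so the lex-smallest maximum matching has 9 edges)
process left vertices in ascending order; for each, take the smallest-labelled available neighbour that still permits 9 edges overall, or leave it unmatched if none does
lex-smallest matching: {1-4, 5-16, 6-14, 7-3, 9-12, 10-2, 11-21, 15-0, 18-8}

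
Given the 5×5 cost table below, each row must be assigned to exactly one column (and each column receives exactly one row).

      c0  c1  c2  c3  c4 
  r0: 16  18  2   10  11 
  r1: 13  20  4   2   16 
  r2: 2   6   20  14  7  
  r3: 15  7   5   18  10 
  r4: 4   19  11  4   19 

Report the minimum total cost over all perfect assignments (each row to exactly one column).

optimal assignment: row0→col2 (cost 2), row1→col3 (cost 2), row2→col4 (cost 7), row3→col1 (cost 7), row4→col0 (cost 4)
total = 2 + 2 + 7 + 7 + 4 = 22

Minimum assignment cost: 22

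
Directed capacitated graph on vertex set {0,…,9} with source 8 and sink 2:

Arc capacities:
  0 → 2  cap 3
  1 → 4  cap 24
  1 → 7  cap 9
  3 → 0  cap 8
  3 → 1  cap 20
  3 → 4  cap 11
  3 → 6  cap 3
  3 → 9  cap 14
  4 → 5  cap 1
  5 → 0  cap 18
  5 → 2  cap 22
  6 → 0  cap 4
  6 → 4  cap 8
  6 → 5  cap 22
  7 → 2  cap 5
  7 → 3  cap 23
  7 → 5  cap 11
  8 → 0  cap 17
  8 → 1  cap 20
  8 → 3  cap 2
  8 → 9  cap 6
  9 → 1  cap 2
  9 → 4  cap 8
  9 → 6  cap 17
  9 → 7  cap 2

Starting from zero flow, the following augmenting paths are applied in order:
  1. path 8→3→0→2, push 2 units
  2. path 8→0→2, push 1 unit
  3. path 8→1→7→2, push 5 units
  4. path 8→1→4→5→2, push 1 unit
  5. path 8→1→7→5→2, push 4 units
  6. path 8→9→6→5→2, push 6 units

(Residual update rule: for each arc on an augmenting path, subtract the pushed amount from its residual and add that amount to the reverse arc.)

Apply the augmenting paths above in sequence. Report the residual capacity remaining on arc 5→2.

Residual capacity of (5,2): 11

after path 1 (8→3→0→2, push 2): res(5,2)=22
after path 2 (8→0→2, push 1): res(5,2)=22
after path 3 (8→1→7→2, push 5): res(5,2)=22
after path 4 (8→1→4→5→2, push 1): res(5,2)=21
after path 5 (8→1→7→5→2, push 4): res(5,2)=17
after path 6 (8→9→6→5→2, push 6): res(5,2)=11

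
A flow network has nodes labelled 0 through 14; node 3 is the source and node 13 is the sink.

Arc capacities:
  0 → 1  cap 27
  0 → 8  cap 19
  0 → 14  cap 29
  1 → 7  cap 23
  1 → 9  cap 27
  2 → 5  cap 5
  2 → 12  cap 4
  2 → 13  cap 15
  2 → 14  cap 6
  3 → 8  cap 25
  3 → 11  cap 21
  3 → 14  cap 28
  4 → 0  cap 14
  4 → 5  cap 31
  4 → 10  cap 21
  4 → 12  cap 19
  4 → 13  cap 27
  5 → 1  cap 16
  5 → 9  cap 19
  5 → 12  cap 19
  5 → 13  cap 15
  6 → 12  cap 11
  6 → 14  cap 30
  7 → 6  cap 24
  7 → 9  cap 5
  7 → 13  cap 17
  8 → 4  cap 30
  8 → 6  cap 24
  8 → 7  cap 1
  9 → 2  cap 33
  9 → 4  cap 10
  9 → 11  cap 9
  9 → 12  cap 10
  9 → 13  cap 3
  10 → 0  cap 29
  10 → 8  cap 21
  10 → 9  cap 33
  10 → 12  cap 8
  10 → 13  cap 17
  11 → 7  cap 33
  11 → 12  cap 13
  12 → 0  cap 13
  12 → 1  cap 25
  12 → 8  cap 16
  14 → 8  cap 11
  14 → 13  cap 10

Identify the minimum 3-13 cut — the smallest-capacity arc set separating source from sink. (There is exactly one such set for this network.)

augment #1: 3→14→13 push 10
augment #2: 3→8→4→13 push 25
augment #3: 3→11→7→13 push 17
augment #4: 3→11→7→9→13 push 3
augment #5: 3→14→8→4→13 push 2
augment #6: 3→11→7→9→2→13 push 1
augment #7: 3→14→8→4→5→13 push 3
augment #8: 3→14→8→7→9→2→13 push 1
augment #9: 3→14→8→6→12→1→9→2→13 push 5
max flow = 67; residual-reachable set from 3 gives S-side
cut edges (S→T): {(3,8), (3,11), (14,8), (14,13)} total cap 67

Min-cut arcs: {(3,8), (3,11), (14,8), (14,13)} (total capacity 67)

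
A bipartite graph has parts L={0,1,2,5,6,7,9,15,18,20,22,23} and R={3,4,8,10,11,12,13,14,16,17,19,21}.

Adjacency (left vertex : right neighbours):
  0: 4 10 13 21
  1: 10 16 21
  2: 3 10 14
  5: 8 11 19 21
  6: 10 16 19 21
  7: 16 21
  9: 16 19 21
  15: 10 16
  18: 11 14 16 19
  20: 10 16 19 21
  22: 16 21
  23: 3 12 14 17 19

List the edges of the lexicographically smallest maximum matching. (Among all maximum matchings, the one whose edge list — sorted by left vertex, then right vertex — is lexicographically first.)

|M| = 9 (so the lex-smallest maximum matching has 9 edges)
process left vertices in ascending order; for each, take the smallest-labelled available neighbour that still permits 9 edges overall, or leave it unmatched if none does
lex-smallest matching: {0-4, 1-10, 2-3, 5-8, 6-16, 7-21, 9-19, 18-11, 23-12}

Lex-smallest maximum matching: {(0,4), (1,10), (2,3), (5,8), (6,16), (7,21), (9,19), (18,11), (23,12)}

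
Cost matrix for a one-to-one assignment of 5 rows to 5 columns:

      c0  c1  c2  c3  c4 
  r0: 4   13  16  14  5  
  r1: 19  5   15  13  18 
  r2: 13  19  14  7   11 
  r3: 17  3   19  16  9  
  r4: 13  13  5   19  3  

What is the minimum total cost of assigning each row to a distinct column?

Minimum assignment cost: 30

optimal assignment: row0→col0 (cost 4), row1→col1 (cost 5), row2→col3 (cost 7), row3→col4 (cost 9), row4→col2 (cost 5)
total = 4 + 5 + 7 + 9 + 5 = 30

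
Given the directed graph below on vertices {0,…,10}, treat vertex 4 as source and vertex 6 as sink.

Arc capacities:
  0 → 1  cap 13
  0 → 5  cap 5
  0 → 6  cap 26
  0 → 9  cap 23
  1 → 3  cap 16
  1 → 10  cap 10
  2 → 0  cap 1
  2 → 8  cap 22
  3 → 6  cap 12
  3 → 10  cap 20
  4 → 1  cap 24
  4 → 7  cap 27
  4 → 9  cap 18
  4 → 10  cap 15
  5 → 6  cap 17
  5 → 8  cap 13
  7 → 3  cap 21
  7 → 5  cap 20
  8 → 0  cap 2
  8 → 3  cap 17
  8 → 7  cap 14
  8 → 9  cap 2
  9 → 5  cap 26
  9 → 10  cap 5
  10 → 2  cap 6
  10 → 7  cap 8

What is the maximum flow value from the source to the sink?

Maximum flow value: 32

augment #1: 4→1→3→6 bottleneck 12, total now 12
augment #2: 4→7→5→6 bottleneck 17, total now 29
augment #3: 4→10→2→0→6 bottleneck 1, total now 30
augment #4: 4→7→5→8→0→6 bottleneck 2, total now 32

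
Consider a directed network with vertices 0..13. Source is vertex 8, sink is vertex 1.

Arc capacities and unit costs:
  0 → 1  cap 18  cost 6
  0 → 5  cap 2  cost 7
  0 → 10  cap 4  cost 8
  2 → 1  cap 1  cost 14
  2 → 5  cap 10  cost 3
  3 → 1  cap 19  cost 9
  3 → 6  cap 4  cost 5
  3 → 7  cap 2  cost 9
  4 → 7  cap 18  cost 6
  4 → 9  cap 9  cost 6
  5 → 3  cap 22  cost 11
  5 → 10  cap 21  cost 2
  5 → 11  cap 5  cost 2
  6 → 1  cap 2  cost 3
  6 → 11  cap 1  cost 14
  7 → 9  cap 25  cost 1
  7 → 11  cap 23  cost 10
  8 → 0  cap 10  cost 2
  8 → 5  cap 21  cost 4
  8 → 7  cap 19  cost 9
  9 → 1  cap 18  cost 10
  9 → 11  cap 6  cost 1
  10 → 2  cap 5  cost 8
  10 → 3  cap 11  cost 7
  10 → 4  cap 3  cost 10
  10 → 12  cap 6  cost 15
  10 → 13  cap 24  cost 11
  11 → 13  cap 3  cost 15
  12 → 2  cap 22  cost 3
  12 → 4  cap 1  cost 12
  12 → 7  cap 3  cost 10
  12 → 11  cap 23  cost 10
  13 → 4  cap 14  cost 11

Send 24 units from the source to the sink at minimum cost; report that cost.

shortest-cost path #1: 8→0→1 push 10 @ unit cost 8 (adds 80)
shortest-cost path #2: 8→7→9→1 push 14 @ unit cost 20 (adds 280)
total cost = 360

Minimum cost for 24 units: 360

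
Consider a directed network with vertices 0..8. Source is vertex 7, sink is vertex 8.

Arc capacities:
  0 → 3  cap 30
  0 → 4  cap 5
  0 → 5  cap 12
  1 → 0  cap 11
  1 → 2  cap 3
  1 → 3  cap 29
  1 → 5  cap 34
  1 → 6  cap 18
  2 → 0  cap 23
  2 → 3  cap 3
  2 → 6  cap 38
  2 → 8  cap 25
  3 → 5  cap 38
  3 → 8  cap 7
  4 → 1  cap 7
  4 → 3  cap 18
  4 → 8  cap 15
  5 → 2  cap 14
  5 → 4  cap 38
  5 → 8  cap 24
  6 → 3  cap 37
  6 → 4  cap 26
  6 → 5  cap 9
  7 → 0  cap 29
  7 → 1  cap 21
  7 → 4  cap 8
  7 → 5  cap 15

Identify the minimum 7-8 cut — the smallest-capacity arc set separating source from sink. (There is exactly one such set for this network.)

augment #1: 7→4→8 push 8
augment #2: 7→5→8 push 15
augment #3: 7→0→3→8 push 7
augment #4: 7→0→4→8 push 5
augment #5: 7→0→5→8 push 9
augment #6: 7→1→2→8 push 3
augment #7: 7→0→5→2→8 push 3
augment #8: 7→1→5→2→8 push 11
augment #9: 7→1→5→4→8 push 2
max flow = 63; residual-reachable set from 7 gives S-side
cut edges (S→T): {(1,2), (3,8), (4,8), (5,2), (5,8)} total cap 63

Min-cut arcs: {(1,2), (3,8), (4,8), (5,2), (5,8)} (total capacity 63)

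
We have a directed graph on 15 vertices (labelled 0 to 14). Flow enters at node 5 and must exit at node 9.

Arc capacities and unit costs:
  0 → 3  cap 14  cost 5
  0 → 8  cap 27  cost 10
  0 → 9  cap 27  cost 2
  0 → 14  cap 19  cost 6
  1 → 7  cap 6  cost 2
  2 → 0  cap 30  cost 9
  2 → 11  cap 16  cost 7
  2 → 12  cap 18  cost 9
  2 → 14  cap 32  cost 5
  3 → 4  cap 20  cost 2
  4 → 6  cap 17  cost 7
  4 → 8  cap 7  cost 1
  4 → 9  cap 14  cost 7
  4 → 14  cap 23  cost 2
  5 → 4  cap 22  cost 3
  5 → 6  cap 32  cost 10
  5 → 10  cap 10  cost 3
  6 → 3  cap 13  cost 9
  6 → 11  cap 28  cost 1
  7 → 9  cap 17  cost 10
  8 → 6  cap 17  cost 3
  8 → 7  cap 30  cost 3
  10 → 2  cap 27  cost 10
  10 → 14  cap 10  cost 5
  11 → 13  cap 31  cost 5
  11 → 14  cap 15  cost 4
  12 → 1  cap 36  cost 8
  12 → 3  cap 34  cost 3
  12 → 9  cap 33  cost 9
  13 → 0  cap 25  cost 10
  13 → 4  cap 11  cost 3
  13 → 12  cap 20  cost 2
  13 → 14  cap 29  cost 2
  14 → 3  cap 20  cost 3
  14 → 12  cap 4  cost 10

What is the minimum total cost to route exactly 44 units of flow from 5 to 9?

shortest-cost path #1: 5→4→9 push 14 @ unit cost 10 (adds 140)
shortest-cost path #2: 5→4→8→7→9 push 7 @ unit cost 17 (adds 119)
shortest-cost path #3: 5→10→2→0→9 push 10 @ unit cost 24 (adds 240)
shortest-cost path #4: 5→4→14→12→9 push 1 @ unit cost 24 (adds 24)
shortest-cost path #5: 5→6→11→13→12→9 push 12 @ unit cost 27 (adds 324)
total cost = 847

Minimum cost for 44 units: 847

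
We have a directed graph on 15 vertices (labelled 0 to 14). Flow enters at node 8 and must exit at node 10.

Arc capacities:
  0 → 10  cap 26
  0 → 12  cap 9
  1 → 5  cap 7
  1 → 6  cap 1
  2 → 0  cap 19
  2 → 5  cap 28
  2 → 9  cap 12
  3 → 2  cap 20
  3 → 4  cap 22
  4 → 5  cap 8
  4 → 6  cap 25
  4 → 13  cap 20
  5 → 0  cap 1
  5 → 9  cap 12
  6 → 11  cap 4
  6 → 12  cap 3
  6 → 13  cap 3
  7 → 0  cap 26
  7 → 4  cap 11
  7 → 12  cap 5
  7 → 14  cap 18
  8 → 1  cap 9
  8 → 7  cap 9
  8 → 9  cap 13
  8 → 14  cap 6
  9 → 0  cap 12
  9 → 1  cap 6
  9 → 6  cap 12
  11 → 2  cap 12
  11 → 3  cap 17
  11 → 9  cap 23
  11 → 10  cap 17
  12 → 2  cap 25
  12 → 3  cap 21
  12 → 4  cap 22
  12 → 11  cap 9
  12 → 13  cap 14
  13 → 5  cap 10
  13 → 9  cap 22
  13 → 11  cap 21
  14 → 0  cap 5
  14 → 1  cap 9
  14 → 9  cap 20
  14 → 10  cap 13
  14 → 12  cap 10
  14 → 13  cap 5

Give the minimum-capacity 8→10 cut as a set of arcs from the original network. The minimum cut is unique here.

augment #1: 8→14→10 push 6
augment #2: 8→7→0→10 push 9
augment #3: 8→9→0→10 push 12
augment #4: 8→1→5→0→10 push 1
augment #5: 8→1→6→11→10 push 1
augment #6: 8→9→6→11→10 push 1
augment #7: 8→1→5→9→6→11→10 push 2
augment #8: 8→1→5→9→6→12→11→10 push 3
augment #9: 8→1→5→9→6→13→11→10 push 1
max flow = 36; residual-reachable set from 8 gives S-side
cut edges (S→T): {(1,5), (1,6), (8,7), (8,9), (8,14)} total cap 36

Min-cut arcs: {(1,5), (1,6), (8,7), (8,9), (8,14)} (total capacity 36)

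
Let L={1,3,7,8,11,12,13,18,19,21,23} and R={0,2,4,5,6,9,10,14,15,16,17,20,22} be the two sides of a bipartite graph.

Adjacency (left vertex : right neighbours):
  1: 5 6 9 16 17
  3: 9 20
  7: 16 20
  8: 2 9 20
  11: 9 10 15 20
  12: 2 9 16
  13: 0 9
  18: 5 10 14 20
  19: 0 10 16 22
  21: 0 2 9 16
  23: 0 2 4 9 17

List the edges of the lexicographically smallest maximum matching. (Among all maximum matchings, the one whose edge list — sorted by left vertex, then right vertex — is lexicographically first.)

Lex-smallest maximum matching: {(1,5), (3,9), (7,16), (8,20), (11,10), (12,2), (13,0), (18,14), (19,22), (23,4)}

|M| = 10 (so the lex-smallest maximum matching has 10 edges)
process left vertices in ascending order; for each, take the smallest-labelled available neighbour that still permits 10 edges overall, or leave it unmatched if none does
lex-smallest matching: {1-5, 3-9, 7-16, 8-20, 11-10, 12-2, 13-0, 18-14, 19-22, 23-4}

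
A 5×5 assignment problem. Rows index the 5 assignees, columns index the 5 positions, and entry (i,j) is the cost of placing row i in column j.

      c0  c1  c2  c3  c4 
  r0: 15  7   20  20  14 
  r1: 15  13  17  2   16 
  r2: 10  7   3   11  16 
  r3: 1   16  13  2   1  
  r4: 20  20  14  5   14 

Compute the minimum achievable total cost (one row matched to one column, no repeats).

optimal assignment: row0→col1 (cost 7), row1→col3 (cost 2), row2→col2 (cost 3), row3→col0 (cost 1), row4→col4 (cost 14)
total = 7 + 2 + 3 + 1 + 14 = 27

Minimum assignment cost: 27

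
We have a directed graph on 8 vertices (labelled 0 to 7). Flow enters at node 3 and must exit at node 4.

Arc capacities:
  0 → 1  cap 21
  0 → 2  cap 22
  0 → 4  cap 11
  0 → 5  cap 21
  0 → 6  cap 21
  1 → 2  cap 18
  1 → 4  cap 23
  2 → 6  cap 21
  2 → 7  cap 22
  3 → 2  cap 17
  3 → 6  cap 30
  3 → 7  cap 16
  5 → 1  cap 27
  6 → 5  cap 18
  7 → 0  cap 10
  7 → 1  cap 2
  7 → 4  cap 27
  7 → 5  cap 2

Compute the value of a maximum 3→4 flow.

augment #1: 3→7→4 bottleneck 16, total now 16
augment #2: 3→2→7→4 bottleneck 11, total now 27
augment #3: 3→2→7→0→4 bottleneck 6, total now 33
augment #4: 3→6→5→1→4 bottleneck 18, total now 51

Maximum flow value: 51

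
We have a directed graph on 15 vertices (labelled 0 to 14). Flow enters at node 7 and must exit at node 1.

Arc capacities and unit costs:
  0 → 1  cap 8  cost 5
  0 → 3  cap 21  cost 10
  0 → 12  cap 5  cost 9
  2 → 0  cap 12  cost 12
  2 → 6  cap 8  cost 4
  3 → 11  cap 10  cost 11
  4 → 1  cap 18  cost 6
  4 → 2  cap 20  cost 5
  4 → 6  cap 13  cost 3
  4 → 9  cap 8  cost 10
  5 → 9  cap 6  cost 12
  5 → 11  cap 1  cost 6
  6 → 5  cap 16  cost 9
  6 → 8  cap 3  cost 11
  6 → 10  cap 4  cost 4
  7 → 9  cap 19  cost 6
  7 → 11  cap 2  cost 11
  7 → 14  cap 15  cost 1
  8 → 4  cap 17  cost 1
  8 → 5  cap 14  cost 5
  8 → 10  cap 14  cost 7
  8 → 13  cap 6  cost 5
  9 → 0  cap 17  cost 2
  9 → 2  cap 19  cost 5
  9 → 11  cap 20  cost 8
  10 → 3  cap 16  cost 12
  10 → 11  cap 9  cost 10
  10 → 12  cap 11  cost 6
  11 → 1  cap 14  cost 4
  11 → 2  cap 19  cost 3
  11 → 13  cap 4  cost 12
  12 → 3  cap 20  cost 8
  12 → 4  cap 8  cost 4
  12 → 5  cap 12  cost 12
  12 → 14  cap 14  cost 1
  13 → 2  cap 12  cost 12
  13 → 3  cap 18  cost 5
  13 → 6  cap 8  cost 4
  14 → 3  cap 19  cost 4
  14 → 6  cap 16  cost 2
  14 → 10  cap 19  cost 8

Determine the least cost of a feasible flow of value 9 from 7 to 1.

shortest-cost path #1: 7→9→0→1 push 8 @ unit cost 13 (adds 104)
shortest-cost path #2: 7→11→1 push 1 @ unit cost 15 (adds 15)
total cost = 119

Minimum cost for 9 units: 119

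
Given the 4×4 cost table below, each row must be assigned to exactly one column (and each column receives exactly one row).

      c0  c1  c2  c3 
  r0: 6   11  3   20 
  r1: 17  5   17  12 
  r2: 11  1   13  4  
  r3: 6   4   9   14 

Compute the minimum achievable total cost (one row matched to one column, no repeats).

optimal assignment: row0→col2 (cost 3), row1→col1 (cost 5), row2→col3 (cost 4), row3→col0 (cost 6)
total = 3 + 5 + 4 + 6 = 18

Minimum assignment cost: 18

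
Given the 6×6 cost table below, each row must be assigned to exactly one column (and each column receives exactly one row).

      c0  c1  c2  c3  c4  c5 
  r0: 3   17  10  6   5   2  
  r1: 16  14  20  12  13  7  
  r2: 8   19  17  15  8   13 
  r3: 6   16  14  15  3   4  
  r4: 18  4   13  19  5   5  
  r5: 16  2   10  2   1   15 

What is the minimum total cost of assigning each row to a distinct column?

optimal assignment: row0→col2 (cost 10), row1→col5 (cost 7), row2→col0 (cost 8), row3→col4 (cost 3), row4→col1 (cost 4), row5→col3 (cost 2)
total = 10 + 7 + 8 + 3 + 4 + 2 = 34

Minimum assignment cost: 34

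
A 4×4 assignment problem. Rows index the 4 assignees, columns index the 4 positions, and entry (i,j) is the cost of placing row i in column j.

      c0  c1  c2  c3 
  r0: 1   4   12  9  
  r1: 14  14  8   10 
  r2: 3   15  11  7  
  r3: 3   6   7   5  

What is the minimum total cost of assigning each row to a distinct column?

Minimum assignment cost: 20

optimal assignment: row0→col1 (cost 4), row1→col2 (cost 8), row2→col0 (cost 3), row3→col3 (cost 5)
total = 4 + 8 + 3 + 5 = 20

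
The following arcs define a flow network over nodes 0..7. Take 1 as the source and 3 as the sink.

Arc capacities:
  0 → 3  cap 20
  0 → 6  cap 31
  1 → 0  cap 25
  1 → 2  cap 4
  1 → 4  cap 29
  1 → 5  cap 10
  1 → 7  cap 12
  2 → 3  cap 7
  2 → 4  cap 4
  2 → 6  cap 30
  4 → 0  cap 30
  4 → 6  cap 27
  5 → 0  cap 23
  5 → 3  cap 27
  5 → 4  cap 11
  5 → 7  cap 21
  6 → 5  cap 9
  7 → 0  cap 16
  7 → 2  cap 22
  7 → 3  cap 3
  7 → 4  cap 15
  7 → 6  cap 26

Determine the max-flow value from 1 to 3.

augment #1: 1→0→3 bottleneck 20, total now 20
augment #2: 1→2→3 bottleneck 4, total now 24
augment #3: 1→5→3 bottleneck 10, total now 34
augment #4: 1→7→3 bottleneck 3, total now 37
augment #5: 1→7→2→3 bottleneck 3, total now 40
augment #6: 1→0→6→5→3 bottleneck 5, total now 45
augment #7: 1→4→6→5→3 bottleneck 4, total now 49

Maximum flow value: 49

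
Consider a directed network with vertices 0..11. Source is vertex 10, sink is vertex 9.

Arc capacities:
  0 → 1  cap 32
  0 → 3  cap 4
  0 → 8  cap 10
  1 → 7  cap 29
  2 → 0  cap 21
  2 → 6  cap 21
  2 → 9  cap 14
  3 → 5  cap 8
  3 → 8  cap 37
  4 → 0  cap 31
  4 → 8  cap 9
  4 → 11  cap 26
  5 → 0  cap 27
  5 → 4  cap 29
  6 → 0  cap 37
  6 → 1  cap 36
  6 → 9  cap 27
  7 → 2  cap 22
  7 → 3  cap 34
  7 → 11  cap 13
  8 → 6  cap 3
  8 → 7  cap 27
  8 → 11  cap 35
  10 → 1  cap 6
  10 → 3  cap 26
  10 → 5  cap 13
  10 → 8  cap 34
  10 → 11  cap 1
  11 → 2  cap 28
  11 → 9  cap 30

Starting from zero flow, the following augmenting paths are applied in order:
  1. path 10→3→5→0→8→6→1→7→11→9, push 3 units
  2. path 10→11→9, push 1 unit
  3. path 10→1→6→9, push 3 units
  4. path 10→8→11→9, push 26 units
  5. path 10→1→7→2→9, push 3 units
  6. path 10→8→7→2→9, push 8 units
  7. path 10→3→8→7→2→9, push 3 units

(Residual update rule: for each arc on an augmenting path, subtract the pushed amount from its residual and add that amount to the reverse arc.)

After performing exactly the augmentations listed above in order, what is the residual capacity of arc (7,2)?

after path 1 (10→3→5→0→8→6→1→7→11→9, push 3): res(7,2)=22
after path 2 (10→11→9, push 1): res(7,2)=22
after path 3 (10→1→6→9, push 3): res(7,2)=22
after path 4 (10→8→11→9, push 26): res(7,2)=22
after path 5 (10→1→7→2→9, push 3): res(7,2)=19
after path 6 (10→8→7→2→9, push 8): res(7,2)=11
after path 7 (10→3→8→7→2→9, push 3): res(7,2)=8

Residual capacity of (7,2): 8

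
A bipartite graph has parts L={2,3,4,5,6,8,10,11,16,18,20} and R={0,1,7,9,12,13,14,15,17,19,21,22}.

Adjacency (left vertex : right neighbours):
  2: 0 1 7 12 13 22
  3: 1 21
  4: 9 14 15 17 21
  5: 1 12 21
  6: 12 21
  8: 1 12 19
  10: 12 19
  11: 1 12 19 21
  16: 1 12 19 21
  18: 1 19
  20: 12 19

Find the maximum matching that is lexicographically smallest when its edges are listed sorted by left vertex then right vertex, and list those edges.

Lex-smallest maximum matching: {(2,0), (3,1), (4,9), (5,12), (6,21), (8,19)}

|M| = 6 (so the lex-smallest maximum matching has 6 edges)
process left vertices in ascending order; for each, take the smallest-labelled available neighbour that still permits 6 edges overall, or leave it unmatched if none does
lex-smallest matching: {2-0, 3-1, 4-9, 5-12, 6-21, 8-19}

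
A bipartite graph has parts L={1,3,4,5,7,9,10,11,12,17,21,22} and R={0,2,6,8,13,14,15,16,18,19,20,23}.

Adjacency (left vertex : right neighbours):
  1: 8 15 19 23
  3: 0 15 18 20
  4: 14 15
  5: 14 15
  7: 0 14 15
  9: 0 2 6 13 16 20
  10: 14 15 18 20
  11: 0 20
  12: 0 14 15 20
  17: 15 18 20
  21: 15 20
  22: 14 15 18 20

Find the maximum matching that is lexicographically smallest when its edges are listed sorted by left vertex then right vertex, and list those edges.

Lex-smallest maximum matching: {(1,8), (3,0), (4,14), (5,15), (9,2), (10,18), (11,20)}

|M| = 7 (so the lex-smallest maximum matching has 7 edges)
process left vertices in ascending order; for each, take the smallest-labelled available neighbour that still permits 7 edges overall, or leave it unmatched if none does
lex-smallest matching: {1-8, 3-0, 4-14, 5-15, 9-2, 10-18, 11-20}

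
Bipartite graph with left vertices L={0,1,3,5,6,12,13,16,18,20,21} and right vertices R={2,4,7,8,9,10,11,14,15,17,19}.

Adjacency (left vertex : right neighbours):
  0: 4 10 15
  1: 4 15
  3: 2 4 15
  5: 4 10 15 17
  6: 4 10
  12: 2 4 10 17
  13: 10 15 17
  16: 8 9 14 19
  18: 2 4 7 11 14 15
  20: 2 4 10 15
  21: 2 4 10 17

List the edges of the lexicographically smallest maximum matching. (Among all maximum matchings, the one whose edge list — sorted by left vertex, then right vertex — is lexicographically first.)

Lex-smallest maximum matching: {(0,4), (1,15), (3,2), (5,10), (12,17), (16,8), (18,7)}

|M| = 7 (so the lex-smallest maximum matching has 7 edges)
process left vertices in ascending order; for each, take the smallest-labelled available neighbour that still permits 7 edges overall, or leave it unmatched if none does
lex-smallest matching: {0-4, 1-15, 3-2, 5-10, 12-17, 16-8, 18-7}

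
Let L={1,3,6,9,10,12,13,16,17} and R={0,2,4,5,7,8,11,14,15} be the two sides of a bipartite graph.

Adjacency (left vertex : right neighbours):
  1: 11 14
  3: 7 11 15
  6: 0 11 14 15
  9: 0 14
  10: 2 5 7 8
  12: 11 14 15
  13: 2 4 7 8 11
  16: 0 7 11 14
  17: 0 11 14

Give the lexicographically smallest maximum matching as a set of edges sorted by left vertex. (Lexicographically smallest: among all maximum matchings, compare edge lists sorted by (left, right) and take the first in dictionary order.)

Lex-smallest maximum matching: {(1,11), (3,7), (6,0), (9,14), (10,2), (12,15), (13,4)}

|M| = 7 (so the lex-smallest maximum matching has 7 edges)
process left vertices in ascending order; for each, take the smallest-labelled available neighbour that still permits 7 edges overall, or leave it unmatched if none does
lex-smallest matching: {1-11, 3-7, 6-0, 9-14, 10-2, 12-15, 13-4}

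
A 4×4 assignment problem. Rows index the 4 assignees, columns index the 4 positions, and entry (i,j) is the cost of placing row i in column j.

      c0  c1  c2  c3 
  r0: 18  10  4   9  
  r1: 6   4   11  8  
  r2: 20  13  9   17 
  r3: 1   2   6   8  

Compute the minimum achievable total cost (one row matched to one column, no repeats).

optimal assignment: row0→col3 (cost 9), row1→col1 (cost 4), row2→col2 (cost 9), row3→col0 (cost 1)
total = 9 + 4 + 9 + 1 = 23

Minimum assignment cost: 23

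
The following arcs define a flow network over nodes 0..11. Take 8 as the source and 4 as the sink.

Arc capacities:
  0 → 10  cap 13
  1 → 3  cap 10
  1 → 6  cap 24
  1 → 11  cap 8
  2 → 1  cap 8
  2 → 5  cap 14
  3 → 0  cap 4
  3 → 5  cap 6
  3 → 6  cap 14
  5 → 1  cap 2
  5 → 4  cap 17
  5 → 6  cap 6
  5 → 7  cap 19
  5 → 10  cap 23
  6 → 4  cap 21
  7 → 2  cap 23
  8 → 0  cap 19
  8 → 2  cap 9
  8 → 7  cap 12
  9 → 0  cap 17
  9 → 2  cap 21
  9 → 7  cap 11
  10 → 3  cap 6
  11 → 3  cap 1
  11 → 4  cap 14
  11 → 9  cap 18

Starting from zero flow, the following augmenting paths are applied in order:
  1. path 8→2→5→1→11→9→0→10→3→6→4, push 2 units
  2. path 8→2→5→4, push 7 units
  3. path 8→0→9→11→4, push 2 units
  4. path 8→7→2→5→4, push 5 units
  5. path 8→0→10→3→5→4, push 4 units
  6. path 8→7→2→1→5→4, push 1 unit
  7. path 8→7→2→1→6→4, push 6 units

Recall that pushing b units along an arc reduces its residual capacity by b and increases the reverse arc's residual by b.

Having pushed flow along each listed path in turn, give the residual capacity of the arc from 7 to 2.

after path 1 (8→2→5→1→11→9→0→10→3→6→4, push 2): res(7,2)=23
after path 2 (8→2→5→4, push 7): res(7,2)=23
after path 3 (8→0→9→11→4, push 2): res(7,2)=23
after path 4 (8→7→2→5→4, push 5): res(7,2)=18
after path 5 (8→0→10→3→5→4, push 4): res(7,2)=18
after path 6 (8→7→2→1→5→4, push 1): res(7,2)=17
after path 7 (8→7→2→1→6→4, push 6): res(7,2)=11

Residual capacity of (7,2): 11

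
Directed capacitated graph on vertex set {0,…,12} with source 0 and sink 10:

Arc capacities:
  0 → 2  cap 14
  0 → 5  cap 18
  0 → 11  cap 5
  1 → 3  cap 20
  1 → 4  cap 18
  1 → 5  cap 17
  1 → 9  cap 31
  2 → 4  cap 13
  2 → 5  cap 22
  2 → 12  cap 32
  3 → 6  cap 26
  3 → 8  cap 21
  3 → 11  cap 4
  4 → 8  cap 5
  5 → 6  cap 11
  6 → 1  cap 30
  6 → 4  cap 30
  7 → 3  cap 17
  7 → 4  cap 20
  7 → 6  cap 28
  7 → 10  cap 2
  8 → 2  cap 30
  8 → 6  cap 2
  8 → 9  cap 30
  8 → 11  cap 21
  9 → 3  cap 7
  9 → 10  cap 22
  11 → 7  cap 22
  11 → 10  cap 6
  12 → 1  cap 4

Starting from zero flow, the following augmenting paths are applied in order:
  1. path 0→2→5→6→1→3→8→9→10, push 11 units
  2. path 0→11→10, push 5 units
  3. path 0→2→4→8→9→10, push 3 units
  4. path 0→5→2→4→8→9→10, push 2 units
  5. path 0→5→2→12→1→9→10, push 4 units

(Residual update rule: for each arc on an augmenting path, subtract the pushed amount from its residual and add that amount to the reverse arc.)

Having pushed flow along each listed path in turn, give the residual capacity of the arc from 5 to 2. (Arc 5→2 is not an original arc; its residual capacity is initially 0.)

Residual capacity of (5,2): 5

after path 1 (0→2→5→6→1→3→8→9→10, push 11): res(5,2)=11
after path 2 (0→11→10, push 5): res(5,2)=11
after path 3 (0→2→4→8→9→10, push 3): res(5,2)=11
after path 4 (0→5→2→4→8→9→10, push 2): res(5,2)=9
after path 5 (0→5→2→12→1→9→10, push 4): res(5,2)=5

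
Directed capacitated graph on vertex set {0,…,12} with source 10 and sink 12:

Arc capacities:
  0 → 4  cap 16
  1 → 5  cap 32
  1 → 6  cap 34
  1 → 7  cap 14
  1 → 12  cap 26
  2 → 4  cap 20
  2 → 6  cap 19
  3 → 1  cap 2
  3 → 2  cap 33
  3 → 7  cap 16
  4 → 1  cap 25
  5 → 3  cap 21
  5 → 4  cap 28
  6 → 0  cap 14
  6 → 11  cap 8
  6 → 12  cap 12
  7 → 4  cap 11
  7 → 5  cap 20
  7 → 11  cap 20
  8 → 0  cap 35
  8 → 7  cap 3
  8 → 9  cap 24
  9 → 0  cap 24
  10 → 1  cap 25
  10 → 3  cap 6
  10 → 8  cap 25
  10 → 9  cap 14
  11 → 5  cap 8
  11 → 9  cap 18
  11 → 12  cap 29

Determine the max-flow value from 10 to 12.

Maximum flow value: 50

augment #1: 10→1→12 bottleneck 25, total now 25
augment #2: 10→3→1→12 bottleneck 1, total now 26
augment #3: 10→3→1→6→12 bottleneck 1, total now 27
augment #4: 10→3→2→6→12 bottleneck 4, total now 31
augment #5: 10→8→7→11→12 bottleneck 3, total now 34
augment #6: 10→8→0→4→1→6→12 bottleneck 7, total now 41
augment #7: 10→8→0→4→1→6→11→12 bottleneck 8, total now 49
augment #8: 10→8→0→4→1→7→11→12 bottleneck 1, total now 50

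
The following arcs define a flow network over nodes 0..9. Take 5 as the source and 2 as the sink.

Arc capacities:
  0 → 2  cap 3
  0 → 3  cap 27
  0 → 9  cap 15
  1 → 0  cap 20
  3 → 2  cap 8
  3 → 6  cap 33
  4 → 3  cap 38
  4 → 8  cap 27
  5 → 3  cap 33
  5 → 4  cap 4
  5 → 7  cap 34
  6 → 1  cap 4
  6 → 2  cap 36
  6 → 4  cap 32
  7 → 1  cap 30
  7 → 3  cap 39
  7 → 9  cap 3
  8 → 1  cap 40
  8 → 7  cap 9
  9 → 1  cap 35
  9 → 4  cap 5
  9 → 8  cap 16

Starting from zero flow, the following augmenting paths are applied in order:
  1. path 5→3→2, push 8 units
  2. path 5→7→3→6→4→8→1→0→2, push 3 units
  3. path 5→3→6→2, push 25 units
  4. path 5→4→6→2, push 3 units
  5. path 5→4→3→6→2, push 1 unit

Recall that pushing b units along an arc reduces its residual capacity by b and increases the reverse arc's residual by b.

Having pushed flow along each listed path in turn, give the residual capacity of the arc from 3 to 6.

Residual capacity of (3,6): 4

after path 1 (5→3→2, push 8): res(3,6)=33
after path 2 (5→7→3→6→4→8→1→0→2, push 3): res(3,6)=30
after path 3 (5→3→6→2, push 25): res(3,6)=5
after path 4 (5→4→6→2, push 3): res(3,6)=5
after path 5 (5→4→3→6→2, push 1): res(3,6)=4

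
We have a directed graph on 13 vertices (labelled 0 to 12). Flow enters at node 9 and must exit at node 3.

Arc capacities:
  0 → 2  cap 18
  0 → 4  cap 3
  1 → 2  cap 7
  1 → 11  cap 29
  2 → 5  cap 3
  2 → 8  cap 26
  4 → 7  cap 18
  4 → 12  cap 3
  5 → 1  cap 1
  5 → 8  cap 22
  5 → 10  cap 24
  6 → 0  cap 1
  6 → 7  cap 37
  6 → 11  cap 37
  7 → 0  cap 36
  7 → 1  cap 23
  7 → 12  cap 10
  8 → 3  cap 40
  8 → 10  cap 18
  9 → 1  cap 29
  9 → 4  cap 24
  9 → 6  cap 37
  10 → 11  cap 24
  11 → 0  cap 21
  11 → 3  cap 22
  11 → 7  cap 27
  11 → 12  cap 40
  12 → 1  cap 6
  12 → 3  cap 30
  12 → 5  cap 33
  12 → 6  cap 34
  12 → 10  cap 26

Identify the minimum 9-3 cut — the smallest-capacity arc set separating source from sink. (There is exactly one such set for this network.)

augment #1: 9→1→11→3 push 22
augment #2: 9→4→12→3 push 3
augment #3: 9→1→2→8→3 push 7
augment #4: 9→4→7→12→3 push 10
augment #5: 9→6→11→12→3 push 17
augment #6: 9→6→0→2→8→3 push 1
augment #7: 9→4→7→0→2→8→3 push 8
augment #8: 9→6→7→0→2→8→3 push 9
augment #9: 9→6→11→12→5→8→3 push 10
max flow = 87; residual-reachable set from 9 gives S-side
cut edges (S→T): {(4,7), (4,12), (9,1), (9,6)} total cap 87

Min-cut arcs: {(4,7), (4,12), (9,1), (9,6)} (total capacity 87)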